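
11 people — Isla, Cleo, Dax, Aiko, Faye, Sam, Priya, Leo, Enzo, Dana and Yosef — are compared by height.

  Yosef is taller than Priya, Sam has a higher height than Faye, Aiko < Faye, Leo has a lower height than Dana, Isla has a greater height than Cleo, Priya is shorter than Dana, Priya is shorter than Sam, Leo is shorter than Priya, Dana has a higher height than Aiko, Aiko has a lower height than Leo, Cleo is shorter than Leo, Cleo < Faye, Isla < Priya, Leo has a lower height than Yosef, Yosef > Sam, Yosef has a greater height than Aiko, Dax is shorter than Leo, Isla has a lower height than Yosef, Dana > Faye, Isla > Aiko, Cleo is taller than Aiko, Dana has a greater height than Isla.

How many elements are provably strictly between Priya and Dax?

1

Chaining upward from Dax reaches: Leo, Sam, Dana, Yosef.
Chaining downward from Priya reaches: Aiko, Cleo, Isla, Leo.
Strictly between Dax and Priya are those in both lists: Leo — 1 element.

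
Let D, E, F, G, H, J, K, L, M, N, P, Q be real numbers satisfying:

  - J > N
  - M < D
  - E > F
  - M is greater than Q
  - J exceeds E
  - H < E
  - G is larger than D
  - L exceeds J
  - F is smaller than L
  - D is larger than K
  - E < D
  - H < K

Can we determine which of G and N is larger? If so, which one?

Following every chain through N: above N we get J, L.
G is not reached, and no chain runs the other way from G to N.
So the given relations leave the order of N and G undetermined.

undetermined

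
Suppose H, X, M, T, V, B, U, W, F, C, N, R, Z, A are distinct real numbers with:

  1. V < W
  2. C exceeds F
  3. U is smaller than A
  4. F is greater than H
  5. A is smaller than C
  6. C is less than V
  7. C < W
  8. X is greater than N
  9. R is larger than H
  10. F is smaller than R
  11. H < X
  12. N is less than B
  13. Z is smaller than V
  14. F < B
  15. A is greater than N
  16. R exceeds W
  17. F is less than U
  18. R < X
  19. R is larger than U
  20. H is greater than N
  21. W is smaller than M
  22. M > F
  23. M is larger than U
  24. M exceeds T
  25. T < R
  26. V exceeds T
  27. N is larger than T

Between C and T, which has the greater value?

T < N and N < H give T < H.
Then H < F extends the chain to F.
Then F < U extends the chain to U.
With U < A: T < N < H < F < U < A.
With A < C: T < N < H < F < U < A < C.
So T < C; C is the larger of the two.

C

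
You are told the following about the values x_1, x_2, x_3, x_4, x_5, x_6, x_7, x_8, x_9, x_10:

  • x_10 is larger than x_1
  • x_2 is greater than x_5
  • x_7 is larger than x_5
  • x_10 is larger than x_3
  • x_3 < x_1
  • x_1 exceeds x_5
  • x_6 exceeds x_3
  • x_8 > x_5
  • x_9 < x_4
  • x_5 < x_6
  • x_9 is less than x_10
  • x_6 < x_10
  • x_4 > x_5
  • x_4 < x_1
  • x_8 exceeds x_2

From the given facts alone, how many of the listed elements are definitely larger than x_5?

7

The elements the relations force above x_5 are x_2, x_4, x_1, x_7, x_8, x_6, x_10 — no chain reaches any other.
That is 7.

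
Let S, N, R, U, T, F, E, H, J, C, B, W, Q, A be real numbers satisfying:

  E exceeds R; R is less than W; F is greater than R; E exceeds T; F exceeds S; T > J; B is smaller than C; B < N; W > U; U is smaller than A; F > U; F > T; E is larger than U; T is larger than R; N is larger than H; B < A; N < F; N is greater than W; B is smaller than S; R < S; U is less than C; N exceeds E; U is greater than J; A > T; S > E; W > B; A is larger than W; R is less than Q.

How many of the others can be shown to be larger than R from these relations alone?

8

Directly above R: T, Q, E, W, S, F.
One step further: N, A (8 so far).
Nothing else is reachable above R; 8 in all.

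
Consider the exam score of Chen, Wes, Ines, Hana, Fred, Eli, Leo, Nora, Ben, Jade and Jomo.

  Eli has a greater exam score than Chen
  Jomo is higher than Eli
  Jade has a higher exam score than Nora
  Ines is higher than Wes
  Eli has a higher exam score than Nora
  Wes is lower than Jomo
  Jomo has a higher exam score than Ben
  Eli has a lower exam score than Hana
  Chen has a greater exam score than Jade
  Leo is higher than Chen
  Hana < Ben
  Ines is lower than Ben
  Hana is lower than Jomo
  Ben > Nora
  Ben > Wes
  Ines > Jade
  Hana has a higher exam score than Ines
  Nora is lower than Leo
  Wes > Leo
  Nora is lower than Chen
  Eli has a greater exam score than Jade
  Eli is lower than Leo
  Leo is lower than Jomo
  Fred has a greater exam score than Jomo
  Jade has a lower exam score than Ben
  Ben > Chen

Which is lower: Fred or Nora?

The relevant relations are Nora < Jade; Jade < Chen; Chen < Eli; Eli < Leo; Leo < Wes; Wes < Ines; Ines < Hana; Hana < Ben; Ben < Jomo; Jomo < Fred.
Together: Nora < Jade < Chen < Eli < Leo < Wes < Ines < Hana < Ben < Jomo < Fred.
So Nora < Fred; Nora is the lower of the two.

Nora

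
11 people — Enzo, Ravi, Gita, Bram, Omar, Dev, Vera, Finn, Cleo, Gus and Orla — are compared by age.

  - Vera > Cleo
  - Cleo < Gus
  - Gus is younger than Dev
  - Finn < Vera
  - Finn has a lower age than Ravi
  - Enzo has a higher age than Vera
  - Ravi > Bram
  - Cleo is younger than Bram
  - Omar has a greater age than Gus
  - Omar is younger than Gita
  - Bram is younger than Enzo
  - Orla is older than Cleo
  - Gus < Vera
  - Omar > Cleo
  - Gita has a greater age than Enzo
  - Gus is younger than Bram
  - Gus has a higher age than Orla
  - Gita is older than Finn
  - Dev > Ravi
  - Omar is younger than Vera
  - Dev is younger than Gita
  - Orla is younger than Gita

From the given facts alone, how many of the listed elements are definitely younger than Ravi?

Directly below Ravi: Finn, Bram.
One step further: Cleo, Gus (4 so far).
One step further: Orla (5 so far).
No other element is forced below Ravi by the given relations, so the count is 5.

5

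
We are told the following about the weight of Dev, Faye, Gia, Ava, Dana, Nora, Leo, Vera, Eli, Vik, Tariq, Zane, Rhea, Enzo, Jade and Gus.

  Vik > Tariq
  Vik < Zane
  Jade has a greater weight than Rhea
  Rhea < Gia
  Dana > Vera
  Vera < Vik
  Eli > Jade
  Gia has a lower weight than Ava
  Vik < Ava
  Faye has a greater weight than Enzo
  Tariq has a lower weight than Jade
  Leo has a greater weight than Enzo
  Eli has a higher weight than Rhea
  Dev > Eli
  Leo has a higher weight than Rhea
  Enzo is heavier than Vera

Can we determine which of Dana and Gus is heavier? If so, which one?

Following every chain through Gus: nothing is chained to Gus.
Dana is not reached, and no chain runs the other way from Dana to Gus.
So the given relations leave the order of Gus and Dana undetermined.

undetermined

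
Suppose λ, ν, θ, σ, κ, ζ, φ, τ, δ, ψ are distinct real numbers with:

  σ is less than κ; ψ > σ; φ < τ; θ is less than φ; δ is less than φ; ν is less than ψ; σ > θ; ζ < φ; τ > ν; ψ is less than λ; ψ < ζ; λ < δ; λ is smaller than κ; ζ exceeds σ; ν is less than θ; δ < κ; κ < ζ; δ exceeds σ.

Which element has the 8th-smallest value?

ζ

Piecing the relations together gives one ordering: ν < θ < σ < ψ < λ < δ < κ < ζ < φ < τ.
Counting 8 from the smallest end gives ζ.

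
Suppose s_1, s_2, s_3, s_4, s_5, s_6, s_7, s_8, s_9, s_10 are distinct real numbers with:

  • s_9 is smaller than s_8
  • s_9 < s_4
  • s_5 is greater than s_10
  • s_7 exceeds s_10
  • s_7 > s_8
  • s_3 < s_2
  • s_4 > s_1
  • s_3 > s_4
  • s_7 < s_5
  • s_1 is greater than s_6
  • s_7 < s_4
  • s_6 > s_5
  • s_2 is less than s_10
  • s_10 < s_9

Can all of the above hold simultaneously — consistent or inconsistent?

We have s_2 < s_10 stated directly, yet also s_10 < s_9 < s_8 < s_7 < s_5 < s_6 < s_1 < s_4 < s_3 < s_2 by chaining the others — so s_10 < s_2. Contradiction.

inconsistent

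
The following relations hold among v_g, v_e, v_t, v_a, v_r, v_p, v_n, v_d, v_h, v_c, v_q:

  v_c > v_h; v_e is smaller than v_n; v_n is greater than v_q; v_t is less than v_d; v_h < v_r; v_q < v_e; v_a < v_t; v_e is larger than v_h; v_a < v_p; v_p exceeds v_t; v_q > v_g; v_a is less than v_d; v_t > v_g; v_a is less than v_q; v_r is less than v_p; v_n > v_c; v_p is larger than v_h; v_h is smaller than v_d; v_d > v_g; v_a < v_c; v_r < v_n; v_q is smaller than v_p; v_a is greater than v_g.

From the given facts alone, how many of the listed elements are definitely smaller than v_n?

7

The elements the relations force below v_n are v_g, v_a, v_h, v_q, v_e, v_r, v_c — no chain reaches any other.
That is 7.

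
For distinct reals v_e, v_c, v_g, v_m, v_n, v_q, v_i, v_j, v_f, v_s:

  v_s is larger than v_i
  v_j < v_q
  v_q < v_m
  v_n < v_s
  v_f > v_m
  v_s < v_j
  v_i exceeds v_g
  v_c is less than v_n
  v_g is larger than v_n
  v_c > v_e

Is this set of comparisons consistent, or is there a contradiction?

consistent

The single ordering v_e < v_c < v_n < v_g < v_i < v_s < v_j < v_q < v_m < v_f satisfies every listed relation, so no contradiction arises.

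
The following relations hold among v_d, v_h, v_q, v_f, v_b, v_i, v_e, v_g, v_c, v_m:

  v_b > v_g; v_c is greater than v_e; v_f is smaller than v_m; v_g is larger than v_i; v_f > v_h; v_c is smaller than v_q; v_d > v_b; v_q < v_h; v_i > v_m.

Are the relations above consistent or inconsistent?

The single ordering v_e < v_c < v_q < v_h < v_f < v_m < v_i < v_g < v_b < v_d satisfies every listed relation, so no contradiction arises.

consistent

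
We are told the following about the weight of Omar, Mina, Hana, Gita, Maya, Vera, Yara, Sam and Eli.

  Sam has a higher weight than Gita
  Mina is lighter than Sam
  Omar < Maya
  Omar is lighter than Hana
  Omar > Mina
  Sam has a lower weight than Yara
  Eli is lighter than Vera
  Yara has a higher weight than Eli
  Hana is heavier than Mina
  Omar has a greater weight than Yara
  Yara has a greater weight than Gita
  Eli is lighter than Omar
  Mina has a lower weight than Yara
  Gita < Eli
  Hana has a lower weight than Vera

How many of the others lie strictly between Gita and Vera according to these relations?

5

Chaining upward from Gita reaches: Eli, Sam, Yara, Omar, Hana, Maya.
Chaining downward from Vera reaches: Mina, Eli, Sam, Yara, Omar, Hana.
Strictly between Gita and Vera are those in both lists: Eli, Sam, Yara, Omar, Hana — 5 elements.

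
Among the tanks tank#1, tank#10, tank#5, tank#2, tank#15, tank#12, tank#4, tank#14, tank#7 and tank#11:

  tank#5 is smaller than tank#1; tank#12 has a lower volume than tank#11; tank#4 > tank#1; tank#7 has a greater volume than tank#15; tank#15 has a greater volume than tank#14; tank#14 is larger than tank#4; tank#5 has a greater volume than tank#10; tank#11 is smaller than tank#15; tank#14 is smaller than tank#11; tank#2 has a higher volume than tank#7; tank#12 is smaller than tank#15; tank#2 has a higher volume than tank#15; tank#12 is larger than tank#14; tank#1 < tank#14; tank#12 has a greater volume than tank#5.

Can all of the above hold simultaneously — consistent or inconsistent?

Every relation is compatible with tank#10 < tank#5 < tank#1 < tank#4 < tank#14 < tank#12 < tank#11 < tank#15 < tank#7 < tank#2; the set is consistent.

consistent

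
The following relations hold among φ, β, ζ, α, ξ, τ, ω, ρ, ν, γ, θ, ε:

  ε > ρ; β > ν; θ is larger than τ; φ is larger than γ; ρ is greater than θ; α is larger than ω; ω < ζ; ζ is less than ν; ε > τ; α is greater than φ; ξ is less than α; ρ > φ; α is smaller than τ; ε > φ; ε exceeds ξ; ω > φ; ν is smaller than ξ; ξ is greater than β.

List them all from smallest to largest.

γ < φ < ω < ζ < ν < β < ξ < α < τ < θ < ρ < ε

The consecutive links are each given: γ < φ; φ < ω; ω < ζ; ζ < ν; ν < β; β < ξ; ξ < α; α < τ; τ < θ; θ < ρ; ρ < ε.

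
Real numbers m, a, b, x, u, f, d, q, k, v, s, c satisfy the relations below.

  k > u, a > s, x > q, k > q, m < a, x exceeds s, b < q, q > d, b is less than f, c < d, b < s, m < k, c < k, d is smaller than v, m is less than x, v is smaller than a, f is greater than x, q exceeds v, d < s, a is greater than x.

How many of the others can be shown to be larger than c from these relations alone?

8

From c the given relations immediately reach d, k.
From those, v, q, s — 5 in total.
From those, x, a — 7 in total.
From those, f — 8 in total.
Nothing else is reachable above c; 8 in all.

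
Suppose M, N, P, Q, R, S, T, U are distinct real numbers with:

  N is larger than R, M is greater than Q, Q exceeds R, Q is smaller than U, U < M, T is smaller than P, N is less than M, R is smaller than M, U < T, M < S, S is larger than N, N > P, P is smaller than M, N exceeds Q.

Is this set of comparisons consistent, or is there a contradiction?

Every relation is compatible with R < Q < U < T < P < N < M < S; the set is consistent.

consistent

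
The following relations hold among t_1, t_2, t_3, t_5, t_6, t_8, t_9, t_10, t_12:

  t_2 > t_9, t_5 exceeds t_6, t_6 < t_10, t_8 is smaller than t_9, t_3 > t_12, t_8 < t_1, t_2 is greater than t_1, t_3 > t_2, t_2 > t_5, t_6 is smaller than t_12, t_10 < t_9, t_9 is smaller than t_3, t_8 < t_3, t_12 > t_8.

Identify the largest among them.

Chaining downward from t_3: directly below it, t_8, t_9, t_12, t_2; then t_1, t_6, t_10, t_5.
That covers every other element, and nothing is given above t_3, so t_3 is the largest.

t_3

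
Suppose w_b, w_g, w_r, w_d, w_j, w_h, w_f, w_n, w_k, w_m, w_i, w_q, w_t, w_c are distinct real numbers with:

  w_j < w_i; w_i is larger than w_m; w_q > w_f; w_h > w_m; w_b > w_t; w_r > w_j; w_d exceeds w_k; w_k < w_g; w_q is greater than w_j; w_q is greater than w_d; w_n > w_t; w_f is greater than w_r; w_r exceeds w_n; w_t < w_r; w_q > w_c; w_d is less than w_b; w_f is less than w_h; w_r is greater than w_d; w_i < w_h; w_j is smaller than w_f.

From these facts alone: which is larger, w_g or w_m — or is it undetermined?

undetermined

Following every chain through w_m: above w_m we get w_i, w_h.
w_g is not reached, and no chain runs the other way from w_g to w_m.
So the given relations leave the order of w_m and w_g undetermined.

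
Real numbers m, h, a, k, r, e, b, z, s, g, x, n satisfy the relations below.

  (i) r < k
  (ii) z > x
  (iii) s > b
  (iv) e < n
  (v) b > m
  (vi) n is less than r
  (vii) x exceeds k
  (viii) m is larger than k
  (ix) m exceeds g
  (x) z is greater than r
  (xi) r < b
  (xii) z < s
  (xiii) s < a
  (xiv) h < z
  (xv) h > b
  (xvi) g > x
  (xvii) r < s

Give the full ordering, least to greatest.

The consecutive links are each given: e < n; n < r; r < k; k < x; x < g; g < m; m < b; b < h; h < z; z < s; s < a.

e < n < r < k < x < g < m < b < h < z < s < a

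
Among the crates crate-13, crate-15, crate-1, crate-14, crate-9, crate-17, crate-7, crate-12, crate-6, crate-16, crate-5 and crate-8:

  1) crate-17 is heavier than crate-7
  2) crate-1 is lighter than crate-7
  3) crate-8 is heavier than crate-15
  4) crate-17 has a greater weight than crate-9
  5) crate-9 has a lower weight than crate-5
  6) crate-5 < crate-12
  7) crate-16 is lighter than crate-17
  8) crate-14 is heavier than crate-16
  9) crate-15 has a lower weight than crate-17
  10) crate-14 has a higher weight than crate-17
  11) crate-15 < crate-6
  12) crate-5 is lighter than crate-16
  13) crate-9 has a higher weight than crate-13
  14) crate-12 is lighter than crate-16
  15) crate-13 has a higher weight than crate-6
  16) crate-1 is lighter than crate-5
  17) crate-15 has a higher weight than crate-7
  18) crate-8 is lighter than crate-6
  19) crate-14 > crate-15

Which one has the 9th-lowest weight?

The consecutive relations fix a unique order: crate-1 < crate-7 < crate-15 < crate-8 < crate-6 < crate-13 < crate-9 < crate-5 < crate-12 < crate-16 < crate-17 < crate-14.
The 9th smallest is crate-12.

crate-12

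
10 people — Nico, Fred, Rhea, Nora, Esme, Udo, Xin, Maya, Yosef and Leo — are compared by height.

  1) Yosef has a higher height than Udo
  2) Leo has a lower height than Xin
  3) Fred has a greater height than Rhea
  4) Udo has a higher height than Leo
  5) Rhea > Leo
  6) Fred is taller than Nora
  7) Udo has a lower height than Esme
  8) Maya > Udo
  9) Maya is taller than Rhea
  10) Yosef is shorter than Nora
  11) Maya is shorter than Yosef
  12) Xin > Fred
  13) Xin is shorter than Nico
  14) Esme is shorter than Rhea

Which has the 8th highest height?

Chaining the given pairs: Leo < Udo < Esme < Rhea < Maya < Yosef < Nora < Fred < Xin < Nico.
Counting 8 from the largest end gives Esme.

Esme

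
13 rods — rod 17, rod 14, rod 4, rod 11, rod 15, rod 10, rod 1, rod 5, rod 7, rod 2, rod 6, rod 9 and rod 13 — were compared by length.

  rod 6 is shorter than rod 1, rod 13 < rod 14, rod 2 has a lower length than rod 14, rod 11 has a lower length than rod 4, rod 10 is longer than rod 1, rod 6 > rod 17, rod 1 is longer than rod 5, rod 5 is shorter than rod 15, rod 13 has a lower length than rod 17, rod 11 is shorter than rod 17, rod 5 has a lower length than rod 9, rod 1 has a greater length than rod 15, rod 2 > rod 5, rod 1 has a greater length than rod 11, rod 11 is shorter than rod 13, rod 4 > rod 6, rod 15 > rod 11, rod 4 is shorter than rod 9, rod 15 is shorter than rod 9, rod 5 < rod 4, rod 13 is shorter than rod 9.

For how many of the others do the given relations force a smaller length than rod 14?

4

The elements the relations force below rod 14 are rod 11, rod 13, rod 5, rod 2 — no chain reaches any other.
That is 4.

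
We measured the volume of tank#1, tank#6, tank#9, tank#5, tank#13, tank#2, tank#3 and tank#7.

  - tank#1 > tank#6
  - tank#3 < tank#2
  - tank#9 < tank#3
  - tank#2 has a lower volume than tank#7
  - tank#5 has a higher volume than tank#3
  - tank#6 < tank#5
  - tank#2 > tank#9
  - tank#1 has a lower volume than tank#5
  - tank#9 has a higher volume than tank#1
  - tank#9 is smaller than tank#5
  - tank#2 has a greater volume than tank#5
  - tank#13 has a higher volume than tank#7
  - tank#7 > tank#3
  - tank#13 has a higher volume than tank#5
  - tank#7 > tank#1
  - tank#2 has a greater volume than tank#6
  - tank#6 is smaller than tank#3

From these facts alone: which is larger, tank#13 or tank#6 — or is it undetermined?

tank#6 < tank#1 and tank#1 < tank#9 give tank#6 < tank#9.
With tank#9 < tank#3: tank#6 < tank#1 < tank#9 < tank#3.
With tank#3 < tank#5: tank#6 < tank#1 < tank#9 < tank#3 < tank#5.
Then tank#5 < tank#2 extends the chain to tank#2.
With tank#2 < tank#7: tank#6 < tank#1 < tank#9 < tank#3 < tank#5 < tank#2 < tank#7.
With tank#7 < tank#13: tank#6 < tank#1 < tank#9 < tank#3 < tank#5 < tank#2 < tank#7 < tank#13.
So tank#13 is larger.

tank#13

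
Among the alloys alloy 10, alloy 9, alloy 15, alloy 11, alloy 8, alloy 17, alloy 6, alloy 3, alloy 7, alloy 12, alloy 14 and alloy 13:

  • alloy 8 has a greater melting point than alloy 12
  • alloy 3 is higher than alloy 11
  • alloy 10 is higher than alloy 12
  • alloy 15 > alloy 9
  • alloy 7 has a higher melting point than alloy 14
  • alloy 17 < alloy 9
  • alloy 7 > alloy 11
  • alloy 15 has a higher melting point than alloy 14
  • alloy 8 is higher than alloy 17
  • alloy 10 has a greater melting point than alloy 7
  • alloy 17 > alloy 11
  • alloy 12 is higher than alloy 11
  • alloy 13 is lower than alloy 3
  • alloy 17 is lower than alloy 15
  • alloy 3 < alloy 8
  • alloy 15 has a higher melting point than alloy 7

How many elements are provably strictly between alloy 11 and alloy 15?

The relations place alloy 11 below alloy 15. An element lies strictly between them when it is forced above alloy 11 and also forced below alloy 15.
Above alloy 11: {alloy 12, alloy 17, alloy 9, alloy 7, alloy 10, alloy 3, alloy 8}. Below alloy 15: {alloy 14, alloy 17, alloy 9, alloy 7}.
Intersection: {alloy 17, alloy 9, alloy 7} — 3.

3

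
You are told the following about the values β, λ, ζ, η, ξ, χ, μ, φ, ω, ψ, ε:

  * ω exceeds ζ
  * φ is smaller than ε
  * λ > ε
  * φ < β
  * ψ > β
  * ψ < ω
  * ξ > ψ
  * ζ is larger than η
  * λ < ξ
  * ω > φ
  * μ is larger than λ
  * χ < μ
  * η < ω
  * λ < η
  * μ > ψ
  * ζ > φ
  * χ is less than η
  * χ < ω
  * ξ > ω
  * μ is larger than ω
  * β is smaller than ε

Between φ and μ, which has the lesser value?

φ

φ < β and β < ε give φ < ε.
Then ε < λ extends the chain to λ.
Then λ < η extends the chain to η.
Then η < ζ extends the chain to ζ.
Then ζ < ω extends the chain to ω.
With ω < μ: φ < β < ε < λ < η < ζ < ω < μ.
So φ < μ; φ is the smaller of the two.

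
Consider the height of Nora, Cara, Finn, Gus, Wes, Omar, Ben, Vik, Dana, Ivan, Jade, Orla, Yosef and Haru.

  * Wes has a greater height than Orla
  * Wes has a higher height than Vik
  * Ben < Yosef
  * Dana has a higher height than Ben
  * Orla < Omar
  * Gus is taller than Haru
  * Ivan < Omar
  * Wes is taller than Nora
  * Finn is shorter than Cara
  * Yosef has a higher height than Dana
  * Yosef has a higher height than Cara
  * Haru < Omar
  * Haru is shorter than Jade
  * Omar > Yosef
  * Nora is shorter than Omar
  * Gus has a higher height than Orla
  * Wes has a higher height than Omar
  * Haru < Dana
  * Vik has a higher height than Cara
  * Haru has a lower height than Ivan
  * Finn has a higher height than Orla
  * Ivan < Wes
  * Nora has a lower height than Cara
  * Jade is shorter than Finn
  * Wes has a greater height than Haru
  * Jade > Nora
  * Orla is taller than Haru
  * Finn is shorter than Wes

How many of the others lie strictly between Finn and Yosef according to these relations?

1

The relations place Finn below Yosef. An element lies strictly between them when it is forced above Finn and also forced below Yosef.
Above Finn: {Cara, Vik, Omar, Wes}. Below Yosef: {Haru, Orla, Nora, Jade, Ben, Cara, Dana}.
Intersection: {Cara} — 1.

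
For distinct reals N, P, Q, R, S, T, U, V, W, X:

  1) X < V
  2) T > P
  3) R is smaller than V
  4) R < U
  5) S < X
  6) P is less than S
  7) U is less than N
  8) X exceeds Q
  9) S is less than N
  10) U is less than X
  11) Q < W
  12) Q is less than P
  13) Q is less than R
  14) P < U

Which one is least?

Chaining upward from Q: directly above it, P, R, X, W; then S, U, T, V; then N.
That covers every other element, and nothing is given below Q, so Q is the least.

Q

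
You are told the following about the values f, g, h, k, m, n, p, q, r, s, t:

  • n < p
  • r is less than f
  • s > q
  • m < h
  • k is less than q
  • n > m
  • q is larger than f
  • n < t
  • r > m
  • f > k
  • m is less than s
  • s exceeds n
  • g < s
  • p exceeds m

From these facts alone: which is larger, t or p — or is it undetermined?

undetermined

Following every chain through p: below p we get m, n.
t is not reached, and no chain runs the other way from t to p.
So the given relations leave the order of p and t undetermined.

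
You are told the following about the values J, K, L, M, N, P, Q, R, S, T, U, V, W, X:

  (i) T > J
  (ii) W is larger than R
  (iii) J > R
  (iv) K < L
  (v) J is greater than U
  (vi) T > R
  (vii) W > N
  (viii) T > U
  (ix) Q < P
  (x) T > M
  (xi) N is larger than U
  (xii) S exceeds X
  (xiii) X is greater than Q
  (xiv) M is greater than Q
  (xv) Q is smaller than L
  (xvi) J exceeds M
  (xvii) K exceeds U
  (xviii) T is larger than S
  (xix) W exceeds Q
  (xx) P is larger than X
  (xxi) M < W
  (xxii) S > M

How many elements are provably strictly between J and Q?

1

The relations place Q below J. An element lies strictly between them when it is forced above Q and also forced below J.
Above Q: {X, M, L, P, S, W, T}. Below J: {U, M, R}.
Intersection: {M} — 1.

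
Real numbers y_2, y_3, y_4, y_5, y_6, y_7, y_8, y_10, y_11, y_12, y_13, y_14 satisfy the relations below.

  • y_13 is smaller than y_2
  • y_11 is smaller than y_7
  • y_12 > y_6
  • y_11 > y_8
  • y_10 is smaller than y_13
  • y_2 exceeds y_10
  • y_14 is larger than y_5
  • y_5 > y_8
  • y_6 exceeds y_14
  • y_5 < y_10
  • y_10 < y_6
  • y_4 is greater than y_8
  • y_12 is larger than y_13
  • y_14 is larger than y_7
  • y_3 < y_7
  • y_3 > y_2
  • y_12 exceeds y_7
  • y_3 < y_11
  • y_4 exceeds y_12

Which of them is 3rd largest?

y_6

Chaining the given pairs: y_8 < y_5 < y_10 < y_13 < y_2 < y_3 < y_11 < y_7 < y_14 < y_6 < y_12 < y_4.
The 3rd largest is y_6.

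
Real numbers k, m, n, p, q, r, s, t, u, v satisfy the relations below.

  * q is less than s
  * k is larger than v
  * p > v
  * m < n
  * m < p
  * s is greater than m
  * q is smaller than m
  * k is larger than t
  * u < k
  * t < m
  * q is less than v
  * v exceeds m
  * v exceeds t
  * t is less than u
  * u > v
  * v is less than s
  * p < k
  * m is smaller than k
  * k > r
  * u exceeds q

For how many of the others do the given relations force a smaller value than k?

From k the given relations immediately reach t, m, v, p, r, u.
From those, q — 7 in total.
Nothing else is reachable below k; 7 in all.

7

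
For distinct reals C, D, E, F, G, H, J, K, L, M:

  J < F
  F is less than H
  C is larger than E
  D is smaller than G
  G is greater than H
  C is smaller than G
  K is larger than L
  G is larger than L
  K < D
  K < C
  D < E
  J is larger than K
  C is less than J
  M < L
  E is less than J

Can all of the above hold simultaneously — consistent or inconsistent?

consistent

Every relation is compatible with M < L < K < D < E < C < J < F < H < G; the set is consistent.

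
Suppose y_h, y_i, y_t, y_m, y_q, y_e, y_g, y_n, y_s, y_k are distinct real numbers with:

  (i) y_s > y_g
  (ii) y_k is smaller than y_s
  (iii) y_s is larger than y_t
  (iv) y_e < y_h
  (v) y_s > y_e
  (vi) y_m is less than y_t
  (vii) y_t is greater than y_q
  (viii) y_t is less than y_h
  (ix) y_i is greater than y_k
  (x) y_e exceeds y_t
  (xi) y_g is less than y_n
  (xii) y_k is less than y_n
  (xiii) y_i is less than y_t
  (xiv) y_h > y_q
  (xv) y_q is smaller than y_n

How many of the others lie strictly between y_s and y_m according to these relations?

Chaining upward from y_m reaches: y_t, y_e, y_h.
Chaining downward from y_s reaches: y_g, y_k, y_q, y_i, y_t, y_e.
Strictly between y_m and y_s are those in both lists: y_t, y_e — 2 elements.

2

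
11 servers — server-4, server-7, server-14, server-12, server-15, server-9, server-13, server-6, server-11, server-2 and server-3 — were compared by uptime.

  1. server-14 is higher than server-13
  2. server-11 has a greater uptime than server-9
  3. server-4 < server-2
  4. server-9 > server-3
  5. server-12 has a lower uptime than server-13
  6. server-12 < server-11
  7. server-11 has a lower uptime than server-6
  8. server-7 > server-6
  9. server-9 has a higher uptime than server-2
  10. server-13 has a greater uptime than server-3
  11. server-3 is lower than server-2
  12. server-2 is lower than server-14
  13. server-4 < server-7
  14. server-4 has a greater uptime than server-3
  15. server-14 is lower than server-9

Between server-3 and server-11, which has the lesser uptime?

server-3 < server-4 and server-4 < server-2 give server-3 < server-2.
With server-2 < server-14: server-3 < server-4 < server-2 < server-14.
With server-14 < server-9: server-3 < server-4 < server-2 < server-14 < server-9.
Then server-9 < server-11 extends the chain to server-11.
So server-3 < server-11; server-3 is the lower of the two.

server-3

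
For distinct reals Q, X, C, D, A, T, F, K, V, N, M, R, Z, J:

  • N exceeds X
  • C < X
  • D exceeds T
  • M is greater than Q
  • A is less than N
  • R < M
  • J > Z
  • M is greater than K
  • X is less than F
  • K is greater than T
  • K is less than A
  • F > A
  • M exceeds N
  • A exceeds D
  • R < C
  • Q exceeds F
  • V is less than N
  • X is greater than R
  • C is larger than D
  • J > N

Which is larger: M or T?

T < D and D < C give T < C.
With C < X: T < D < C < X.
Then X < F extends the chain to F.
With F < Q: T < D < C < X < F < Q.
Then Q < M extends the chain to M.
So T < M; M is the larger of the two.

M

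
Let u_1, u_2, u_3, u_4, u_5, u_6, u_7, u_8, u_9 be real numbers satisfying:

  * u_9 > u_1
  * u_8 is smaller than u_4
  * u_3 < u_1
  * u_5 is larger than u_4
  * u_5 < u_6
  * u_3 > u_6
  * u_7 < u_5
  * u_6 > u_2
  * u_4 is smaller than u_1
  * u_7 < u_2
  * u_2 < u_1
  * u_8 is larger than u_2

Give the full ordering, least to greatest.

The consecutive links are each given: u_7 < u_2; u_2 < u_8; u_8 < u_4; u_4 < u_5; u_5 < u_6; u_6 < u_3; u_3 < u_1; u_1 < u_9.

u_7 < u_2 < u_8 < u_4 < u_5 < u_6 < u_3 < u_1 < u_9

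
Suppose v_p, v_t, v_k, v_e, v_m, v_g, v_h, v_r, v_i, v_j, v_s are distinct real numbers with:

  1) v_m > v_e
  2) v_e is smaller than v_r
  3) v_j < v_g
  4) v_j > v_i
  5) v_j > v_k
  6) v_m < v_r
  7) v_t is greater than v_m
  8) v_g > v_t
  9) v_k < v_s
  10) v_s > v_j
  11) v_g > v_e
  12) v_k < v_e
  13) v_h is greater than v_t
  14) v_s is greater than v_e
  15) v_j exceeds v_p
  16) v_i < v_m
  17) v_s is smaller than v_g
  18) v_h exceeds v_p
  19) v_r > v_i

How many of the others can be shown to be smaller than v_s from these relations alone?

5

The elements the relations force below v_s are v_k, v_i, v_e, v_p, v_j — no chain reaches any other.
That is 5.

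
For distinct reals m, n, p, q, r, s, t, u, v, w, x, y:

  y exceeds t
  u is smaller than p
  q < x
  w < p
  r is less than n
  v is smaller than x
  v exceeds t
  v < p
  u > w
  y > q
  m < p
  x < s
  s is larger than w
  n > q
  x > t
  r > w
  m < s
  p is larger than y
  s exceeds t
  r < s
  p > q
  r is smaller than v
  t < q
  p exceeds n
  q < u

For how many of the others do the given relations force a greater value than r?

The elements the relations force above r are n, v, x, s, p — no chain reaches any other.
That is 5.

5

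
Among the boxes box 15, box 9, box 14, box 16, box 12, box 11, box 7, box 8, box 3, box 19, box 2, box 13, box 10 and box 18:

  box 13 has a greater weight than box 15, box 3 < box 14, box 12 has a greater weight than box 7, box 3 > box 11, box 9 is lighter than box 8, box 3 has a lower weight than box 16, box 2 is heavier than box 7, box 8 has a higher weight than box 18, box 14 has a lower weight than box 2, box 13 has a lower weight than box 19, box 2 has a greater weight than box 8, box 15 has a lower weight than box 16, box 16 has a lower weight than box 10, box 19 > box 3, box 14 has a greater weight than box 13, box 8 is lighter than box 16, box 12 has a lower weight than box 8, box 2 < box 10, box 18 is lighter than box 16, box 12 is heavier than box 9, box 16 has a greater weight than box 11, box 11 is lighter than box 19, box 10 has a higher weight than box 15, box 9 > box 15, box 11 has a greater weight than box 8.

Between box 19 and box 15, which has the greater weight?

The relevant relations are box 15 < box 9; box 9 < box 12; box 12 < box 8; box 8 < box 11; box 11 < box 3; box 3 < box 19.
Together: box 15 < box 9 < box 12 < box 8 < box 11 < box 3 < box 19.
So box 15 < box 19; box 19 is the heavier of the two.

box 19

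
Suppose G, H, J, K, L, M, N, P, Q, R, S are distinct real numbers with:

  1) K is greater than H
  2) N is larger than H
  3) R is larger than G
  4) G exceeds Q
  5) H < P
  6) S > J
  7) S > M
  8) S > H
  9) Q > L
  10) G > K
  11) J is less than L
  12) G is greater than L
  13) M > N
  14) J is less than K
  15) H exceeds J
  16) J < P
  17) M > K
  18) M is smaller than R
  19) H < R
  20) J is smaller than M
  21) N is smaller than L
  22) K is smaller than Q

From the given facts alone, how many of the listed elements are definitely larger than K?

From K the given relations immediately reach M, Q, G.
From those, S, R — 5 in total.
Nothing else is reachable above K; 5 in all.

5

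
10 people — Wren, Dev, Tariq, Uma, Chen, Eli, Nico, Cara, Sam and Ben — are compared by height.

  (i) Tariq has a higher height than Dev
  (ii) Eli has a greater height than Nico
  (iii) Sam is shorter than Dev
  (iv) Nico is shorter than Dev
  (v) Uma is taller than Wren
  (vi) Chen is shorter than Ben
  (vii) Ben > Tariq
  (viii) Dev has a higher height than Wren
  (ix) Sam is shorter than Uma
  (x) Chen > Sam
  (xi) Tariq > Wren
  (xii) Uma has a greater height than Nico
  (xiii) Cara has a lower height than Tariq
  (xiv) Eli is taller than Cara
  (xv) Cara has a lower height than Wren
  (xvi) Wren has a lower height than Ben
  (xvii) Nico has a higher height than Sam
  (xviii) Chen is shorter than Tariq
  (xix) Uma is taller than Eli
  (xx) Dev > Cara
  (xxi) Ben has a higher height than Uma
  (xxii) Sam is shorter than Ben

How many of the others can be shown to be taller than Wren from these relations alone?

4

Directly above Wren: Uma, Dev, Tariq, Ben.
Nothing else is reachable above Wren; 4 in all.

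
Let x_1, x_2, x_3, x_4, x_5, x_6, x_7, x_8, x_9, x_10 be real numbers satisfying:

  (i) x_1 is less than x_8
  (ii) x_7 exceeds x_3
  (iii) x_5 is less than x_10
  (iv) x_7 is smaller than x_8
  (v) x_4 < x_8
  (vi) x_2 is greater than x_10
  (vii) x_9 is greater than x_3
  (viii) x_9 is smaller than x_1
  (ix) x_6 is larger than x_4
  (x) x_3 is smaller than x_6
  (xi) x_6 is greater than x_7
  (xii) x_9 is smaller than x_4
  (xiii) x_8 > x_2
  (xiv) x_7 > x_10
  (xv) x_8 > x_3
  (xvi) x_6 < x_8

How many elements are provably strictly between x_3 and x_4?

1

The relations place x_3 below x_4. An element lies strictly between them when it is forced above x_3 and also forced below x_4.
Above x_3: {x_9, x_7, x_6, x_1, x_8}. Below x_4: {x_9}.
Intersection: {x_9} — 1.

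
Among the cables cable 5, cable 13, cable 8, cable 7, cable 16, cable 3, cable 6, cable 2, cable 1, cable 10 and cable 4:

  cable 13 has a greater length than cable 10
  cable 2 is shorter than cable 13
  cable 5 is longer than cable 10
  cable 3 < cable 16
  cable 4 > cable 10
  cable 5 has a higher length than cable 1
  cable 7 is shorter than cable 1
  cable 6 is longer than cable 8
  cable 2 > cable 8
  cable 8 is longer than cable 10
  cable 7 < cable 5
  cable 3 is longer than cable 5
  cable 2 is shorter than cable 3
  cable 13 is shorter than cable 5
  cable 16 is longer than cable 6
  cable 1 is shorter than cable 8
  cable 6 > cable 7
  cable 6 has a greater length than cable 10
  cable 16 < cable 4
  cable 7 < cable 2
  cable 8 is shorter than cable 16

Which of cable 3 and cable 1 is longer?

cable 3

cable 1 < cable 8 and cable 8 < cable 2 give cable 1 < cable 2.
Then cable 2 < cable 13 extends the chain to cable 13.
Then cable 13 < cable 5 extends the chain to cable 5.
Then cable 5 < cable 3 extends the chain to cable 3.
So cable 1 < cable 3; cable 3 is the longer of the two.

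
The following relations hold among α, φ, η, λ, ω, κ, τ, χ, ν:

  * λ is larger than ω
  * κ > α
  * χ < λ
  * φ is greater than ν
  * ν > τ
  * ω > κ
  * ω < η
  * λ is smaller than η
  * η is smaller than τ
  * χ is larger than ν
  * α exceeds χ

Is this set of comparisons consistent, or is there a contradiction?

inconsistent

We have ν < χ stated directly, yet also χ < α < κ < ω < λ < η < τ < ν by chaining the others — so χ < ν. Contradiction.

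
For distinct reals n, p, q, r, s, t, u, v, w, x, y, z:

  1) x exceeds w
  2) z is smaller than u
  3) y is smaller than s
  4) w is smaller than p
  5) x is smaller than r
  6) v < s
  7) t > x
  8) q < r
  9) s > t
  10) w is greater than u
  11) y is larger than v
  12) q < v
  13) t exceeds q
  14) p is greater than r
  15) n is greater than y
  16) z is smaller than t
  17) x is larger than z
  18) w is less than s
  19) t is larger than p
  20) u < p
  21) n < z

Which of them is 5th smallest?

z

Piecing the relations together gives one ordering: q < v < y < n < z < u < w < x < r < p < t < s.
Counting 5 from the smallest end gives z.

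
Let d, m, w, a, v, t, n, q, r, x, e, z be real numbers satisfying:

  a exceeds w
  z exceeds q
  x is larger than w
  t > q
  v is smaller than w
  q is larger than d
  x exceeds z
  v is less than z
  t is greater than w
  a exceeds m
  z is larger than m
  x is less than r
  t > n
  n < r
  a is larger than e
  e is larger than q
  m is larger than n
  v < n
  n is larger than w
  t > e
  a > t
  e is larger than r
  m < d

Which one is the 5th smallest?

d

The consecutive relations fix a unique order: v < w < n < m < d < q < z < x < r < e < t < a.
The 5th smallest is d.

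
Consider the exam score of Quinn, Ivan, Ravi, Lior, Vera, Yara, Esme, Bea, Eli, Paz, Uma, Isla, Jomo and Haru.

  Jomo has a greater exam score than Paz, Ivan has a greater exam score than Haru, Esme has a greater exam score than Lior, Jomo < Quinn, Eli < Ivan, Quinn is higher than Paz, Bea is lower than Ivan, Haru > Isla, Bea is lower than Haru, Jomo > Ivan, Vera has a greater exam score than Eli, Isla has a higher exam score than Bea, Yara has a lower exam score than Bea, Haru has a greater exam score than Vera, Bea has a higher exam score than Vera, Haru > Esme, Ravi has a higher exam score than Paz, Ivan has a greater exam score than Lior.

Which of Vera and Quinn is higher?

Link the given pairs in sequence: Vera < Bea; Bea < Isla; Isla < Haru; Haru < Ivan; Ivan < Jomo; Jomo < Quinn.
Chaining these gives Vera < Bea < Isla < Haru < Ivan < Jomo < Quinn.
So Vera < Quinn; Quinn is the higher of the two.

Quinn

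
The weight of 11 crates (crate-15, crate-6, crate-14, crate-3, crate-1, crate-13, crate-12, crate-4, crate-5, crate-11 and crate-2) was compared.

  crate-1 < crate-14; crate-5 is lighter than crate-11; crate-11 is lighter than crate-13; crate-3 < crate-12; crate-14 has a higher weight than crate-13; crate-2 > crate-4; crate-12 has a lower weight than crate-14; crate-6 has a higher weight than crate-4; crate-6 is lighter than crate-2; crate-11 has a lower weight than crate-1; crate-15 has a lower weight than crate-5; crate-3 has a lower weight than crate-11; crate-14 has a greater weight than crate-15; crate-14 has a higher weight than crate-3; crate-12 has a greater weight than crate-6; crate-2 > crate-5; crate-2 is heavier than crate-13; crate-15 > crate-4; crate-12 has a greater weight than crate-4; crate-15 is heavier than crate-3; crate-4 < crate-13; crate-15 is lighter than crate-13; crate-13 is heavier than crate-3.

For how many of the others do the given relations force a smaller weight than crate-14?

The elements the relations force below crate-14 are crate-3, crate-4, crate-15, crate-6, crate-5, crate-12, crate-11, crate-1, crate-13 — no chain reaches any other.
That is 9.

9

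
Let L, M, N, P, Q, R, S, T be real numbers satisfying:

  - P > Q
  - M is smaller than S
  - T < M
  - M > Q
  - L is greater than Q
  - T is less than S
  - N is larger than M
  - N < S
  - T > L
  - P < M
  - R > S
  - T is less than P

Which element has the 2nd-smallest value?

L

Chaining the given pairs: Q < L < T < P < M < N < S < R.
The 2nd smallest is L.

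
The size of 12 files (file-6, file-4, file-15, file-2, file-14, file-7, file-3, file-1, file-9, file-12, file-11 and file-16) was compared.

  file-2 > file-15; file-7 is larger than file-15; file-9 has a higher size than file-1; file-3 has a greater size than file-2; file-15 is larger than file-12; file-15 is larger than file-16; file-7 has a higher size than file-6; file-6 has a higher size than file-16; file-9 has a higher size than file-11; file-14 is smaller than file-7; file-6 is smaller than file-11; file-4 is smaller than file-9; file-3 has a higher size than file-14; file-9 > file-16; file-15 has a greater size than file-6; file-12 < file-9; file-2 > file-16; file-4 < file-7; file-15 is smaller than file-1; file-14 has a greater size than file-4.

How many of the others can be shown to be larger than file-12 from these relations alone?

6

Directly above file-12: file-15, file-9.
One step further: file-1, file-7, file-2 (5 so far).
One step further: file-3 (6 so far).
Nothing else is reachable above file-12; 6 in all.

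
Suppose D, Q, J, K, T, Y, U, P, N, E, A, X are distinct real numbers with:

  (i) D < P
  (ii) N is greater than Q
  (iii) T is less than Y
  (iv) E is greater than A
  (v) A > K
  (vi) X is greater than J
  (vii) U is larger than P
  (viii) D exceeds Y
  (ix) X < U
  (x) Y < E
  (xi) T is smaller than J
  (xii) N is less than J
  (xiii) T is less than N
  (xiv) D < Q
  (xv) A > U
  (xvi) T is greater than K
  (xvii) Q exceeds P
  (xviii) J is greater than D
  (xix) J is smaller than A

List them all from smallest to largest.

K < T < Y < D < P < Q < N < J < X < U < A < E

Each adjacent pair is fixed by a given relation: K < T; T < Y; Y < D; D < P; P < Q; Q < N; N < J; J < X; X < U; U < A; A < E. Chaining them end to end gives the full order.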